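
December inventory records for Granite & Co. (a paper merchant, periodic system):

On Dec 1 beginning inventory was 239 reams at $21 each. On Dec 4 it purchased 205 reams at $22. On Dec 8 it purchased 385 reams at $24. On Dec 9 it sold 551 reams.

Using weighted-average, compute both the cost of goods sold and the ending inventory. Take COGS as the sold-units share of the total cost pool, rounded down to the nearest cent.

COGS = $12,474.93; ending inventory = $6,294.07

Dec 9, sell 551: 551/829 × $18,769.00 → $12,474.93
Ending inventory (cost pool remaining) = $6,294.07
Check: goods available $18,769.00 = COGS $12,474.93 + ending $6,294.07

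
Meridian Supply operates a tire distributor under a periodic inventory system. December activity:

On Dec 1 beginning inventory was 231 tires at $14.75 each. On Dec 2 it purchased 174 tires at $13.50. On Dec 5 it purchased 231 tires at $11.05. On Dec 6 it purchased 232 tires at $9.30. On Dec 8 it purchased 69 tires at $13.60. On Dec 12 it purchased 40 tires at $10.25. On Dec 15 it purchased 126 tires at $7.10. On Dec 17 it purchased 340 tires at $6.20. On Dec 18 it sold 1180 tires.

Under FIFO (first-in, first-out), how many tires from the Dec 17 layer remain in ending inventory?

263

Dec 18, 1180 sold [FIFO — oldest first]: 231 @ $14.75 + 174 @ $13.50 + 231 @ $11.05 + 232 @ $9.30 + 69 @ $13.60 + 40 @ $10.25 + 126 @ $7.10 + 77 @ $6.20 = $13,186.80
Ending inventory: 263 @ $6.20 = $1,630.60
Check: goods available $14,817.40 = COGS $13,186.80 + ending $1,630.60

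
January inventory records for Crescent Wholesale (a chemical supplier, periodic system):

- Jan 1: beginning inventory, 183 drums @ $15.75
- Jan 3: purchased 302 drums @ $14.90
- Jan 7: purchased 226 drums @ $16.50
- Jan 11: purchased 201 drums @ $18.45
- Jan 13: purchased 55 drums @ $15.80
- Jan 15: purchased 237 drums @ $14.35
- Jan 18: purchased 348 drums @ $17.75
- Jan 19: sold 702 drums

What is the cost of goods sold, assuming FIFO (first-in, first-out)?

COGS = $10,962.55

Jan 19, 702 sold [FIFO — oldest first]: 183 @ $15.75 + 302 @ $14.90 + 217 @ $16.50 = $10,962.55
Ending inventory: 9 @ $16.50 + 201 @ $18.45 + 55 @ $15.80 + 237 @ $14.35 + 348 @ $17.75 = $14,303.90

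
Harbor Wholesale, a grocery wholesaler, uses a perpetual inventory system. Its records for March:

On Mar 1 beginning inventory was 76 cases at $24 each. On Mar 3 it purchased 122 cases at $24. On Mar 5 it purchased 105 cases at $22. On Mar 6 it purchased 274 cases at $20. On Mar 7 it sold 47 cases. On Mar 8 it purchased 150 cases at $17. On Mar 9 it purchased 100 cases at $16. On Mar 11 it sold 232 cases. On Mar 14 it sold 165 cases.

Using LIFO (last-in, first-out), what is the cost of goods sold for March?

Mar 7, 47 sold [LIFO — newest first]: 47 @ $20 = $940
Mar 11, 232 sold [LIFO — newest first]: 100 @ $16 + 132 @ $17 = $3,844
Mar 14, 165 sold [LIFO — newest first]: 18 @ $17 + 147 @ $20 = $3,246
Total COGS = $940 + $3,844 + $3,246 = $8,030
Ending inventory: 76 @ $24 + 122 @ $24 + 105 @ $22 + 80 @ $20 = $8,662
Check: goods available $16,692 = COGS $8,030 + ending $8,662

COGS = $8,030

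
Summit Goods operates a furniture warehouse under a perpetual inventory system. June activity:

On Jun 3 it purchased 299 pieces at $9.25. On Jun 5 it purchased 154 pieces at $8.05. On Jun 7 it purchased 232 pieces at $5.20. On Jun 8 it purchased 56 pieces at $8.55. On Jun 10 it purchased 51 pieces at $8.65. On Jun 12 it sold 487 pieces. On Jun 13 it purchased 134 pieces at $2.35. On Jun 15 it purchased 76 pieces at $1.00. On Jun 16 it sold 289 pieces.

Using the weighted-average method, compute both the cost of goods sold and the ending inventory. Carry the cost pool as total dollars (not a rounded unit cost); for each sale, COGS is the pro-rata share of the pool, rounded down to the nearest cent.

After Jun 3: 299 on hand, pool $2,765.75 (≈ $9.2500 each)
After Jun 5: 453 on hand, pool $4,005.45 (≈ $8.8421 each)
After Jun 7: 685 on hand, pool $5,211.85 (≈ $7.6085 each)
After Jun 8: 741 on hand, pool $5,690.65 (≈ $7.6797 each)
After Jun 10: 792 on hand, pool $6,131.80 (≈ $7.7422 each)
Jun 12, sell 487: 487/792 × $6,131.80 → $3,770.43
After Jun 13: 439 on hand, pool $2,676.27 (≈ $6.0963 each)
After Jun 15: 515 on hand, pool $2,752.27 (≈ $5.3442 each)
Jun 16, sell 289: 289/515 × $2,752.27 → $1,544.47
Total COGS = $3,770.43 + $1,544.47 = $5,314.90
Ending inventory (cost pool remaining) = $1,207.80

COGS = $5,314.90; ending inventory = $1,207.80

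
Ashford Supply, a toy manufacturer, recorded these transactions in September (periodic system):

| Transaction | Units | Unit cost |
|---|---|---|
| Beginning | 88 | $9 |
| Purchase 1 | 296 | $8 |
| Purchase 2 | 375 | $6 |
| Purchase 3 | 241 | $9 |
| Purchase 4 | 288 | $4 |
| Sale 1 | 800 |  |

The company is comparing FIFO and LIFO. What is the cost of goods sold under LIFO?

FIFO COGS: 88 @ $9 + 296 @ $8 + 375 @ $6 + 41 @ $9 = $5,779
LIFO COGS: 288 @ $4 + 241 @ $9 + 271 @ $6 = $4,947

COGS = $4,947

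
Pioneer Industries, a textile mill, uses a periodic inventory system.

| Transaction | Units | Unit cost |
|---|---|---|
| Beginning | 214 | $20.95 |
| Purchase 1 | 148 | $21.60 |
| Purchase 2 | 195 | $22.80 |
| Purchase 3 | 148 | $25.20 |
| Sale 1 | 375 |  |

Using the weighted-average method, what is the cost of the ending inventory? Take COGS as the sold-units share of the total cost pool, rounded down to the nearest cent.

Sale 1, sell 375: 375/705 × $15,855.70 → $8,433.88
Ending inventory (cost pool remaining) = $7,421.82

Ending inventory = $7,421.82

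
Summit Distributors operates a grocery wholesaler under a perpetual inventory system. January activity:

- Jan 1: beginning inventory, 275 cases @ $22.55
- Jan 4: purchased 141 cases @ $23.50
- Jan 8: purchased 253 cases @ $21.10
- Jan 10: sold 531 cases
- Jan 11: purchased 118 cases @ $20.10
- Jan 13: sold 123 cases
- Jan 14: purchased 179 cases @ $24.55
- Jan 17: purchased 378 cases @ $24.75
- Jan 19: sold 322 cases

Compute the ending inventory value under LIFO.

Ending inventory = $8,779.60

Jan 10, 531 sold [LIFO — newest first]: 253 @ $21.10 + 141 @ $23.50 + 137 @ $22.55 = $11,741.15
Jan 13, 123 sold [LIFO — newest first]: 118 @ $20.10 + 5 @ $22.55 = $2,484.55
Jan 19, 322 sold [LIFO — newest first]: 322 @ $24.75 = $7,969.50
Total COGS = $11,741.15 + $2,484.55 + $7,969.50 = $22,195.20
Ending inventory: 133 @ $22.55 + 179 @ $24.55 + 56 @ $24.75 = $8,779.60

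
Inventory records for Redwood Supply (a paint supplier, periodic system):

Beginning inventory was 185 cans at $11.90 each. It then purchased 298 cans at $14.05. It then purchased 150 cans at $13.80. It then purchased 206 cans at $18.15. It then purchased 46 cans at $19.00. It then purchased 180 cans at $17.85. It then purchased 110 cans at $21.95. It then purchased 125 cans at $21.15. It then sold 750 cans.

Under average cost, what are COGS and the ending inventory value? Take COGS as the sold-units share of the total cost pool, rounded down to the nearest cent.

COGS = $12,313.00; ending inventory = $9,029.55

Sale 1, sell 750: 750/1300 × $21,342.55 → $12,313.00
Ending inventory (cost pool remaining) = $9,029.55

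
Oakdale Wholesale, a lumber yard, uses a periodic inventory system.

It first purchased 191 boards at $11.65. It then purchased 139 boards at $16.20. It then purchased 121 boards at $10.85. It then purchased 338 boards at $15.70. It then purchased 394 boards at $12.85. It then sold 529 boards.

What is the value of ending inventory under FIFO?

Sale 1 (529) [FIFO — oldest first]: 191 @ $11.65 + 139 @ $16.20 + 121 @ $10.85 + 78 @ $15.70 = $7,014.40
Ending inventory: 260 @ $15.70 + 394 @ $12.85 = $9,144.90
Check: goods available $16,159.30 = COGS $7,014.40 + ending $9,144.90

Ending inventory = $9,144.90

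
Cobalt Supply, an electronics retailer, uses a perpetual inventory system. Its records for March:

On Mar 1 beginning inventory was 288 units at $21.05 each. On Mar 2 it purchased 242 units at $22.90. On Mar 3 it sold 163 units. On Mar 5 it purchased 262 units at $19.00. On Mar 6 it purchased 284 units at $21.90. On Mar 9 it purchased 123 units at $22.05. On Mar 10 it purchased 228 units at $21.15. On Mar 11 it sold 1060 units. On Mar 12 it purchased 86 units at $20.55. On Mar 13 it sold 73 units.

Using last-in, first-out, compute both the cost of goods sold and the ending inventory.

COGS = $27,542.10; ending inventory = $4,561.35

Mar 3, 163 sold [LIFO — newest first]: 163 @ $22.90 = $3,732.70
Mar 11, 1060 sold [LIFO — newest first]: 228 @ $21.15 + 123 @ $22.05 + 284 @ $21.90 + 262 @ $19.00 + 79 @ $22.90 + 84 @ $21.05 = $22,309.25
Mar 13, 73 sold [LIFO — newest first]: 73 @ $20.55 = $1,500.15
Total COGS = $3,732.70 + $22,309.25 + $1,500.15 = $27,542.10
Ending inventory: 204 @ $21.05 + 13 @ $20.55 = $4,561.35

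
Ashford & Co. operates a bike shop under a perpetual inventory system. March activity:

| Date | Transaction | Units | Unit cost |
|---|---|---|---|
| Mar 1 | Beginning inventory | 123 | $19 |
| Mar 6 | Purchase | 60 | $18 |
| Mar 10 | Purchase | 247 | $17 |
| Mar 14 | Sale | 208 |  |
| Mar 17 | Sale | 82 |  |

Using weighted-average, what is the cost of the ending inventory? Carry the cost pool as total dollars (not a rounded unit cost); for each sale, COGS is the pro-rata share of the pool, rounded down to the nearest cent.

After Mar 1: 123 on hand, pool $2,337.00 (≈ $19.0000 each)
After Mar 6: 183 on hand, pool $3,417.00 (≈ $18.6721 each)
After Mar 10: 430 on hand, pool $7,616.00 (≈ $17.7116 each)
Mar 14, sell 208: 208/430 × $7,616.00 → $3,684.01
Mar 17, sell 82: 82/222 × $3,931.99 → $1,452.35
Total COGS = $3,684.01 + $1,452.35 = $5,136.36
Ending inventory (cost pool remaining) = $2,479.64
Check: goods available $7,616.00 = COGS $5,136.36 + ending $2,479.64

Ending inventory = $2,479.64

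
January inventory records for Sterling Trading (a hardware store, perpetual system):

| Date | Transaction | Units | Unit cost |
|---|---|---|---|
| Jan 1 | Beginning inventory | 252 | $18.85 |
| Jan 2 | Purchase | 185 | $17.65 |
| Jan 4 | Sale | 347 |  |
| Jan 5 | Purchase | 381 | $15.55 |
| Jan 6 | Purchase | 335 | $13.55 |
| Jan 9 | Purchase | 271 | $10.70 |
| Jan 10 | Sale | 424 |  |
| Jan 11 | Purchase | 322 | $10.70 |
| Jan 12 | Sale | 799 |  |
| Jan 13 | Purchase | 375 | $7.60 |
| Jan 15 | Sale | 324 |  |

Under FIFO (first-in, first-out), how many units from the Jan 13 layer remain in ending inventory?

Jan 4, 347 sold [FIFO — oldest first]: 252 @ $18.85 + 95 @ $17.65 = $6,426.95
Jan 10, 424 sold [FIFO — oldest first]: 90 @ $17.65 + 334 @ $15.55 = $6,782.20
Jan 12, 799 sold [FIFO — oldest first]: 47 @ $15.55 + 335 @ $13.55 + 271 @ $10.70 + 146 @ $10.70 = $9,732.00
Jan 15, 324 sold [FIFO — oldest first]: 176 @ $10.70 + 148 @ $7.60 = $3,008.00
Total COGS = $6,426.95 + $6,782.20 + $9,732.00 + $3,008.00 = $25,949.15
Ending inventory: 227 @ $7.60 = $1,725.20

227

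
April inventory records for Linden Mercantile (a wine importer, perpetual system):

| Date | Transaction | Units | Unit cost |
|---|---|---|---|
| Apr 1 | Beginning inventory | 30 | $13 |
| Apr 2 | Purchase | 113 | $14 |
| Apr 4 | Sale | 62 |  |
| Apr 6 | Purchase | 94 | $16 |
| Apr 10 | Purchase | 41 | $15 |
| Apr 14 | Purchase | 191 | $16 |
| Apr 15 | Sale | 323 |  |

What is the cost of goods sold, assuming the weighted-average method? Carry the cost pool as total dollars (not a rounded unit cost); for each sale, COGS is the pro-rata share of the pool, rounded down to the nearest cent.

COGS = $5,848.40

After Apr 1: 30 on hand, pool $390.00 (≈ $13.0000 each)
After Apr 2: 143 on hand, pool $1,972.00 (≈ $13.7902 each)
Apr 4, sell 62: 62/143 × $1,972.00 → $854.99
After Apr 6: 175 on hand, pool $2,621.01 (≈ $14.9772 each)
After Apr 10: 216 on hand, pool $3,236.01 (≈ $14.9815 each)
After Apr 14: 407 on hand, pool $6,292.01 (≈ $15.4595 each)
Apr 15, sell 323: 323/407 × $6,292.01 → $4,993.41
Total COGS = $854.99 + $4,993.41 = $5,848.40
Ending inventory (cost pool remaining) = $1,298.60
Check: goods available $7,147.00 = COGS $5,848.40 + ending $1,298.60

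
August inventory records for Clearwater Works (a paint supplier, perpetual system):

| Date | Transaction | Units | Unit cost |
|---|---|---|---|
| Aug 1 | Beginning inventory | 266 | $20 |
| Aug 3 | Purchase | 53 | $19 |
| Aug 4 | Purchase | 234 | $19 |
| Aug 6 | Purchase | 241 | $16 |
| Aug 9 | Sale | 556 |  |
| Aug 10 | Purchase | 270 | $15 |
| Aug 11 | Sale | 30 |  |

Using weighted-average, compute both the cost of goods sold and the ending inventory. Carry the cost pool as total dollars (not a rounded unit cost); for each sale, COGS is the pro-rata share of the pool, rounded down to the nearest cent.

After Aug 1: 266 on hand, pool $5,320.00 (≈ $20.0000 each)
After Aug 3: 319 on hand, pool $6,327.00 (≈ $19.8339 each)
After Aug 4: 553 on hand, pool $10,773.00 (≈ $19.4810 each)
After Aug 6: 794 on hand, pool $14,629.00 (≈ $18.4244 each)
Aug 9, sell 556: 556/794 × $14,629.00 → $10,243.98
After Aug 10: 508 on hand, pool $8,435.02 (≈ $16.6044 each)
Aug 11, sell 30: 30/508 × $8,435.02 → $498.13
Total COGS = $10,243.98 + $498.13 = $10,742.11
Ending inventory (cost pool remaining) = $7,936.89

COGS = $10,742.11; ending inventory = $7,936.89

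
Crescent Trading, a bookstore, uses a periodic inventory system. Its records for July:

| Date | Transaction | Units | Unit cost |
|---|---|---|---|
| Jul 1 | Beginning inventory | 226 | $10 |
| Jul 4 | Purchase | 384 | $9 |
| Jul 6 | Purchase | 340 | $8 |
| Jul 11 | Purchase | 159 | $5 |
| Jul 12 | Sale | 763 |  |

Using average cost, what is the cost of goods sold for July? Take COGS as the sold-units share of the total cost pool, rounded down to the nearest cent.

Jul 12, sell 763: 763/1109 × $9,231.00 → $6,350.99
Ending inventory (cost pool remaining) = $2,880.01
Check: goods available $9,231.00 = COGS $6,350.99 + ending $2,880.01

COGS = $6,350.99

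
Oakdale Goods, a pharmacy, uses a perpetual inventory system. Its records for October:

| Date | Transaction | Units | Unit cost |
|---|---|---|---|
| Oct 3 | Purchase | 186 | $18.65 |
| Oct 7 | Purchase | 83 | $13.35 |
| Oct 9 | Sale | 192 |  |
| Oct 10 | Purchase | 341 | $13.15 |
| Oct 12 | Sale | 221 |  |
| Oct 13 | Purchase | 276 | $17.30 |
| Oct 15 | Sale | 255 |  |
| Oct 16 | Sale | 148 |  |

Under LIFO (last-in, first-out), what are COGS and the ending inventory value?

COGS = $12,530.40; ending inventory = $1,305.50

Oct 9, 192 sold [LIFO — newest first]: 83 @ $13.35 + 109 @ $18.65 = $3,140.90
Oct 12, 221 sold [LIFO — newest first]: 221 @ $13.15 = $2,906.15
Oct 15, 255 sold [LIFO — newest first]: 255 @ $17.30 = $4,411.50
Oct 16, 148 sold [LIFO — newest first]: 21 @ $17.30 + 120 @ $13.15 + 7 @ $18.65 = $2,071.85
Total COGS = $3,140.90 + $2,906.15 + $4,411.50 + $2,071.85 = $12,530.40
Ending inventory: 70 @ $18.65 = $1,305.50
Check: goods available $13,835.90 = COGS $12,530.40 + ending $1,305.50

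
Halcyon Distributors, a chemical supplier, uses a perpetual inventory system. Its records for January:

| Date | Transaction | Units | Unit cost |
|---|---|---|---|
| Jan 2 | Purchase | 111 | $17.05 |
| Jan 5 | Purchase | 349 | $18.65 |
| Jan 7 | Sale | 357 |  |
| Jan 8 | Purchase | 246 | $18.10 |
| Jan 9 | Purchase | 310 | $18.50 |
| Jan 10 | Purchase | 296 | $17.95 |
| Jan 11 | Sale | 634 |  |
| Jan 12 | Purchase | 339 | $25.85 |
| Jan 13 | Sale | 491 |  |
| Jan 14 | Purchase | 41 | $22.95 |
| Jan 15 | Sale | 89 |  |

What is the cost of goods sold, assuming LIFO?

Jan 7, 357 sold [LIFO — newest first]: 349 @ $18.65 + 8 @ $17.05 = $6,645.25
Jan 11, 634 sold [LIFO — newest first]: 296 @ $17.95 + 310 @ $18.50 + 28 @ $18.10 = $11,555.00
Jan 13, 491 sold [LIFO — newest first]: 339 @ $25.85 + 152 @ $18.10 = $11,514.35
Jan 15, 89 sold [LIFO — newest first]: 41 @ $22.95 + 48 @ $18.10 = $1,809.75
Total COGS = $6,645.25 + $11,555.00 + $11,514.35 + $1,809.75 = $31,524.35
Ending inventory: 103 @ $17.05 + 18 @ $18.10 = $2,081.95

COGS = $31,524.35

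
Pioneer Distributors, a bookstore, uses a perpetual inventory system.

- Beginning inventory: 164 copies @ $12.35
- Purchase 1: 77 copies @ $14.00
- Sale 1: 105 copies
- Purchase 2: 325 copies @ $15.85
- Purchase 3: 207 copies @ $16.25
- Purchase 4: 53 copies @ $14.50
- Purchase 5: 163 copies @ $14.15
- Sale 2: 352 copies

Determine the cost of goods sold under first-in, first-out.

COGS = $6,527.00

Sale 1 (105) [FIFO — oldest first]: 105 @ $12.35 = $1,296.75
Sale 2 (352) [FIFO — oldest first]: 59 @ $12.35 + 77 @ $14.00 + 216 @ $15.85 = $5,230.25
Total COGS = $1,296.75 + $5,230.25 = $6,527.00
Ending inventory: 109 @ $15.85 + 207 @ $16.25 + 53 @ $14.50 + 163 @ $14.15 = $8,166.35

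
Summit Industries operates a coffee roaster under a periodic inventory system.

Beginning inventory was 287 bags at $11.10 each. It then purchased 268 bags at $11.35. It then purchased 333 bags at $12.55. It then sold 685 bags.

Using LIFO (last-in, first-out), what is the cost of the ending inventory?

Ending inventory = $2,253.30

Sale 1 (685) [LIFO — newest first]: 333 @ $12.55 + 268 @ $11.35 + 84 @ $11.10 = $8,153.35
Ending inventory: 203 @ $11.10 = $2,253.30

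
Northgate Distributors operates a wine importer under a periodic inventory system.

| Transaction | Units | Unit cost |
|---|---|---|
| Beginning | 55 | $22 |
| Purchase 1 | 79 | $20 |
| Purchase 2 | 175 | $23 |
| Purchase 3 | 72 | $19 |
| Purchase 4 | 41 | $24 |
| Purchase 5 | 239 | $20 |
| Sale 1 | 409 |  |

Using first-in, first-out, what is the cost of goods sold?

COGS = $8,855

Sale 1 (409) [FIFO — oldest first]: 55 @ $22 + 79 @ $20 + 175 @ $23 + 72 @ $19 + 28 @ $24 = $8,855
Ending inventory: 13 @ $24 + 239 @ $20 = $5,092
Check: goods available $13,947 = COGS $8,855 + ending $5,092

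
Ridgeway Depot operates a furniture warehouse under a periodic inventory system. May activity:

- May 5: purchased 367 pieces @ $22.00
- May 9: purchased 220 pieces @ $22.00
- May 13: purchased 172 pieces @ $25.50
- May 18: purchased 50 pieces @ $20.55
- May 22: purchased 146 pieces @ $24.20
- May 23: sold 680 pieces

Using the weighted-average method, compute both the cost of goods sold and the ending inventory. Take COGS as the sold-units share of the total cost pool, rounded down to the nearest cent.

May 23, sell 680: 680/955 × $21,860.70 → $15,565.73
Ending inventory (cost pool remaining) = $6,294.97

COGS = $15,565.73; ending inventory = $6,294.97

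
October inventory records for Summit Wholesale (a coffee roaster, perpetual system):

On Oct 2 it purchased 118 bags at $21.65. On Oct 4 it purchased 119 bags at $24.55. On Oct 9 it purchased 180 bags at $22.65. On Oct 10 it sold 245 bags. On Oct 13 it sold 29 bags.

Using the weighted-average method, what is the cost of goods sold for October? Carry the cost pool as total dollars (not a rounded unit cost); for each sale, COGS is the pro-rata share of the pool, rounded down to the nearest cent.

COGS = $6,277.12

After Oct 2: 118 on hand, pool $2,554.70 (≈ $21.6500 each)
After Oct 4: 237 on hand, pool $5,476.15 (≈ $23.1061 each)
After Oct 9: 417 on hand, pool $9,553.15 (≈ $22.9092 each)
Oct 10, sell 245: 245/417 × $9,553.15 → $5,612.76
Oct 13, sell 29: 29/172 × $3,940.39 → $664.36
Total COGS = $5,612.76 + $664.36 = $6,277.12
Ending inventory (cost pool remaining) = $3,276.03
Check: goods available $9,553.15 = COGS $6,277.12 + ending $3,276.03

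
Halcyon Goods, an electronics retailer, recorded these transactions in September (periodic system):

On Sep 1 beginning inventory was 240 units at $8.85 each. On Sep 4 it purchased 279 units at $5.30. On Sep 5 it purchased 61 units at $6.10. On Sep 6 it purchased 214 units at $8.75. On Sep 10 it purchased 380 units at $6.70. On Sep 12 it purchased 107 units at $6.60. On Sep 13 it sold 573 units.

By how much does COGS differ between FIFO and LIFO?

FIFO COGS: 240 @ $8.85 + 279 @ $5.30 + 54 @ $6.10 = $3,932.10
LIFO COGS: 107 @ $6.60 + 380 @ $6.70 + 86 @ $8.75 = $4,004.70
Difference = |$3,932.10 − $4,004.70| = $72.60

$72.60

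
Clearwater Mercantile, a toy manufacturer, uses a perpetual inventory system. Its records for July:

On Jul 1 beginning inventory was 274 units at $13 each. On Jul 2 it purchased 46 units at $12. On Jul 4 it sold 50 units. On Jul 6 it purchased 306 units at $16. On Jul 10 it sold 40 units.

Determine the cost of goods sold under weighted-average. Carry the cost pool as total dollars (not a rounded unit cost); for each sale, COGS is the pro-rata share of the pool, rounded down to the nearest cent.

COGS = $1,223.86

After Jul 1: 274 on hand, pool $3,562.00 (≈ $13.0000 each)
After Jul 2: 320 on hand, pool $4,114.00 (≈ $12.8562 each)
Jul 4, sell 50: 50/320 × $4,114.00 → $642.81
After Jul 6: 576 on hand, pool $8,367.19 (≈ $14.5264 each)
Jul 10, sell 40: 40/576 × $8,367.19 → $581.05
Total COGS = $642.81 + $581.05 = $1,223.86
Ending inventory (cost pool remaining) = $7,786.14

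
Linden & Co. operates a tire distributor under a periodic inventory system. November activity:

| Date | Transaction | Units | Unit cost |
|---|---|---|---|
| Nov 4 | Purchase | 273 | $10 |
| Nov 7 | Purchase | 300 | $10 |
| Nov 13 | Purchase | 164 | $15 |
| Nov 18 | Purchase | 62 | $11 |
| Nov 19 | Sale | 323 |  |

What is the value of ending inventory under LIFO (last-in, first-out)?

Nov 19, 323 sold [LIFO — newest first]: 62 @ $11 + 164 @ $15 + 97 @ $10 = $4,112
Ending inventory: 273 @ $10 + 203 @ $10 = $4,760
Check: goods available $8,872 = COGS $4,112 + ending $4,760

Ending inventory = $4,760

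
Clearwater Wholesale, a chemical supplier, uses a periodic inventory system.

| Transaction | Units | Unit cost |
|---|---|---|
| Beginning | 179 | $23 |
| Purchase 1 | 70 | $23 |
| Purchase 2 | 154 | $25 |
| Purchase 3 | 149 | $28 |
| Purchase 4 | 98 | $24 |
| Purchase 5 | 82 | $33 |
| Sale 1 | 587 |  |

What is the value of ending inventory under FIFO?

Sale 1 (587) [FIFO — oldest first]: 179 @ $23 + 70 @ $23 + 154 @ $25 + 149 @ $28 + 35 @ $24 = $14,589
Ending inventory: 63 @ $24 + 82 @ $33 = $4,218
Check: goods available $18,807 = COGS $14,589 + ending $4,218

Ending inventory = $4,218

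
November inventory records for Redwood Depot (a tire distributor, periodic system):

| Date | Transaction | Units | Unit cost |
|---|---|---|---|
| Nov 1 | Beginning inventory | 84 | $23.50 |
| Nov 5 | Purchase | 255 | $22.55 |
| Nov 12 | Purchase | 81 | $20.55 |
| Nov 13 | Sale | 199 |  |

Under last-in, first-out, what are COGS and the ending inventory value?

COGS = $4,325.45; ending inventory = $5,063.35

Nov 13, 199 sold [LIFO — newest first]: 81 @ $20.55 + 118 @ $22.55 = $4,325.45
Ending inventory: 84 @ $23.50 + 137 @ $22.55 = $5,063.35
Check: goods available $9,388.80 = COGS $4,325.45 + ending $5,063.35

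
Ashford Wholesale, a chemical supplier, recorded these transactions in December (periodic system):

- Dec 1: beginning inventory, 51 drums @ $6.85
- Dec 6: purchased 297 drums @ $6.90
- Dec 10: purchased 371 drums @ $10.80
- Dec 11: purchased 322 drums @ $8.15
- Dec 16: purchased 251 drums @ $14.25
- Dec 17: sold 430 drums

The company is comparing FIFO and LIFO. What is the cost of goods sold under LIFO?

COGS = $5,035.60

FIFO COGS: 51 @ $6.85 + 297 @ $6.90 + 82 @ $10.80 = $3,284.25
LIFO COGS: 251 @ $14.25 + 179 @ $8.15 = $5,035.60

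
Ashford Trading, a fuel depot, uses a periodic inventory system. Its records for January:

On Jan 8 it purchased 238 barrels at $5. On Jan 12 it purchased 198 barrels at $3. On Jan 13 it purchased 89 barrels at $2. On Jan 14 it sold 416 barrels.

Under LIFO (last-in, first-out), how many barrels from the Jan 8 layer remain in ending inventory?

109

Jan 14, 416 sold [LIFO — newest first]: 89 @ $2 + 198 @ $3 + 129 @ $5 = $1,417
Ending inventory: 109 @ $5 = $545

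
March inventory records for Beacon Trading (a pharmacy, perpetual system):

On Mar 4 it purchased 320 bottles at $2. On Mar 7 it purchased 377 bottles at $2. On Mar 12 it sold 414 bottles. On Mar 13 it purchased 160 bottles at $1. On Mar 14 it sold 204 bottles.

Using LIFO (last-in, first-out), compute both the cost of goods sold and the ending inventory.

COGS = $1,076; ending inventory = $478

Mar 12, 414 sold [LIFO — newest first]: 377 @ $2 + 37 @ $2 = $828
Mar 14, 204 sold [LIFO — newest first]: 160 @ $1 + 44 @ $2 = $248
Total COGS = $828 + $248 = $1,076
Ending inventory: 239 @ $2 = $478
Check: goods available $1,554 = COGS $1,076 + ending $478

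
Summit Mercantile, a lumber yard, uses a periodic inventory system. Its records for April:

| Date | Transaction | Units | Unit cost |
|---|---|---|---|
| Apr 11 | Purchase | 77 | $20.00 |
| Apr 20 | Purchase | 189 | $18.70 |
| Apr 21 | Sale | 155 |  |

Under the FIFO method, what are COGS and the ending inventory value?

Apr 21, 155 sold [FIFO — oldest first]: 77 @ $20.00 + 78 @ $18.70 = $2,998.60
Ending inventory: 111 @ $18.70 = $2,075.70
Check: goods available $5,074.30 = COGS $2,998.60 + ending $2,075.70

COGS = $2,998.60; ending inventory = $2,075.70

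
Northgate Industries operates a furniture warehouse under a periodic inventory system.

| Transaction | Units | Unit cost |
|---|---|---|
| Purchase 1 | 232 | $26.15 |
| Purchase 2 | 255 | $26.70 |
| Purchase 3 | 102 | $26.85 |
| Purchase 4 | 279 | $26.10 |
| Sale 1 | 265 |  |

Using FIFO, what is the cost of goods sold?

Sale 1 (265) [FIFO — oldest first]: 232 @ $26.15 + 33 @ $26.70 = $6,947.90
Ending inventory: 222 @ $26.70 + 102 @ $26.85 + 279 @ $26.10 = $15,948.00
Check: goods available $22,895.90 = COGS $6,947.90 + ending $15,948.00

COGS = $6,947.90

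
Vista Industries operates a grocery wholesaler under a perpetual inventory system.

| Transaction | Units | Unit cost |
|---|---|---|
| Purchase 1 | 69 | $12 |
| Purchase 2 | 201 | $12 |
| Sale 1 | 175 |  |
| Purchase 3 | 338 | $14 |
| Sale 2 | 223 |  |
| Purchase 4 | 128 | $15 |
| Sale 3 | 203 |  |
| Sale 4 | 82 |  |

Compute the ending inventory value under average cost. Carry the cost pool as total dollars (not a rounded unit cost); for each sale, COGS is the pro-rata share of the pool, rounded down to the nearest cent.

Ending inventory = $747.63

After Purchase 1: 69 on hand, pool $828.00 (≈ $12.0000 each)
After Purchase 2: 270 on hand, pool $3,240.00 (≈ $12.0000 each)
Sale 1, sell 175: 175/270 × $3,240.00 → $2,100.00
After Purchase 3: 433 on hand, pool $5,872.00 (≈ $13.5612 each)
Sale 2, sell 223: 223/433 × $5,872.00 → $3,024.14
After Purchase 4: 338 on hand, pool $4,767.86 (≈ $14.1061 each)
Sale 3, sell 203: 203/338 × $4,767.86 → $2,863.53
Sale 4, sell 82: 82/135 × $1,904.33 → $1,156.70
Total COGS = $2,100.00 + $3,024.14 + $2,863.53 + $1,156.70 = $9,144.37
Ending inventory (cost pool remaining) = $747.63
Check: goods available $9,892.00 = COGS $9,144.37 + ending $747.63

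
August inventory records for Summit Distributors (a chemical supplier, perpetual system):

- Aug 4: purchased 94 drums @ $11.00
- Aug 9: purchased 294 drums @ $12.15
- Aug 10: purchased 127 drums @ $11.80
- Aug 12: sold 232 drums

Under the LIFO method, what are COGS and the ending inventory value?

Aug 12, 232 sold [LIFO — newest first]: 127 @ $11.80 + 105 @ $12.15 = $2,774.35
Ending inventory: 94 @ $11.00 + 189 @ $12.15 = $3,330.35

COGS = $2,774.35; ending inventory = $3,330.35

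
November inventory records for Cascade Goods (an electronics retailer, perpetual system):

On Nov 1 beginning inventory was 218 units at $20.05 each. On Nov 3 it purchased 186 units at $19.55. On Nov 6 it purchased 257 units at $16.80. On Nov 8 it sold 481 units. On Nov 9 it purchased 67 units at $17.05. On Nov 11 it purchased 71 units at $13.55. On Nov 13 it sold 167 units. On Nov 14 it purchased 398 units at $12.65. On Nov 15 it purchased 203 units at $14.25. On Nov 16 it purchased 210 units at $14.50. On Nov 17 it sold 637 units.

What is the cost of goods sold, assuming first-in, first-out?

Nov 8, 481 sold [FIFO — oldest first]: 218 @ $20.05 + 186 @ $19.55 + 77 @ $16.80 = $9,300.80
Nov 13, 167 sold [FIFO — oldest first]: 167 @ $16.80 = $2,805.60
Nov 17, 637 sold [FIFO — oldest first]: 13 @ $16.80 + 67 @ $17.05 + 71 @ $13.55 + 398 @ $12.65 + 88 @ $14.25 = $8,611.50
Total COGS = $9,300.80 + $2,805.60 + $8,611.50 = $20,717.90
Ending inventory: 115 @ $14.25 + 210 @ $14.50 = $4,683.75

COGS = $20,717.90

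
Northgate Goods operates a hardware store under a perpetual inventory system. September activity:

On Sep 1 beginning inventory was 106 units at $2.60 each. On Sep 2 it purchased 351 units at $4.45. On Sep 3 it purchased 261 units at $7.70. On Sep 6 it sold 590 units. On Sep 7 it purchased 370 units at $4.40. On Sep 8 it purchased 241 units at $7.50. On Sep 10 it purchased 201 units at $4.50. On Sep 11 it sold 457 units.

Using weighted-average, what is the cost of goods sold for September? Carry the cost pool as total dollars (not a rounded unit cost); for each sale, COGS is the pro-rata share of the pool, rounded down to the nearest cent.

COGS = $5,604.80

After Sep 1: 106 on hand, pool $275.60 (≈ $2.6000 each)
After Sep 2: 457 on hand, pool $1,837.55 (≈ $4.0209 each)
After Sep 3: 718 on hand, pool $3,847.25 (≈ $5.3583 each)
Sep 6, sell 590: 590/718 × $3,847.25 → $3,161.38
After Sep 7: 498 on hand, pool $2,313.87 (≈ $4.6463 each)
After Sep 8: 739 on hand, pool $4,121.37 (≈ $5.5770 each)
After Sep 10: 940 on hand, pool $5,025.87 (≈ $5.3467 each)
Sep 11, sell 457: 457/940 × $5,025.87 → $2,443.42
Total COGS = $3,161.38 + $2,443.42 = $5,604.80
Ending inventory (cost pool remaining) = $2,582.45
Check: goods available $8,187.25 = COGS $5,604.80 + ending $2,582.45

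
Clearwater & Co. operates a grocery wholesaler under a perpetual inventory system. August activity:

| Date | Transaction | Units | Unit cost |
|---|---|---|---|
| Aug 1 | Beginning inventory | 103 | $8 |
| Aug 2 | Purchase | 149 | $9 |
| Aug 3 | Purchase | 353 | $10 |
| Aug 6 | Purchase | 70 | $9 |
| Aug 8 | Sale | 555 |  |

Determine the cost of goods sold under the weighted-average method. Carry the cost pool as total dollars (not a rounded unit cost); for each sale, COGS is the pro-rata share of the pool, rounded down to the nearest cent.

COGS = $5,200.55

After Aug 1: 103 on hand, pool $824.00 (≈ $8.0000 each)
After Aug 2: 252 on hand, pool $2,165.00 (≈ $8.5913 each)
After Aug 3: 605 on hand, pool $5,695.00 (≈ $9.4132 each)
After Aug 6: 675 on hand, pool $6,325.00 (≈ $9.3704 each)
Aug 8, sell 555: 555/675 × $6,325.00 → $5,200.55
Ending inventory (cost pool remaining) = $1,124.45
Check: goods available $6,325.00 = COGS $5,200.55 + ending $1,124.45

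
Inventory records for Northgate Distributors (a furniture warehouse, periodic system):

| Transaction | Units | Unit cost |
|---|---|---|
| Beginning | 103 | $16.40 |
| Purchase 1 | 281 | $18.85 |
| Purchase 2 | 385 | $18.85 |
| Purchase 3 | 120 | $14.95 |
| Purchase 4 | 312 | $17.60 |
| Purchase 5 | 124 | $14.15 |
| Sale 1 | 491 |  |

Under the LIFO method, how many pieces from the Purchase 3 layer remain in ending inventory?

65

Sale 1 (491) [LIFO — newest first]: 124 @ $14.15 + 312 @ $17.60 + 55 @ $14.95 = $8,068.05
Ending inventory: 103 @ $16.40 + 281 @ $18.85 + 385 @ $18.85 + 65 @ $14.95 = $15,215.05
Check: goods available $23,283.10 = COGS $8,068.05 + ending $15,215.05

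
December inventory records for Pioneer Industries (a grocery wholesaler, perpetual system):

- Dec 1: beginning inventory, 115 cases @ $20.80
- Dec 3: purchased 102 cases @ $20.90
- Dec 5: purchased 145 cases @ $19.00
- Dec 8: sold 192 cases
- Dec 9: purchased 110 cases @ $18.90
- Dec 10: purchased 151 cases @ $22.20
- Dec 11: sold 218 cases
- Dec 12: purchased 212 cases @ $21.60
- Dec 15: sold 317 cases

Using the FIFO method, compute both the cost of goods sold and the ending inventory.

COGS = $14,956.40; ending inventory = $2,332.80

Dec 8, 192 sold [FIFO — oldest first]: 115 @ $20.80 + 77 @ $20.90 = $4,001.30
Dec 11, 218 sold [FIFO — oldest first]: 25 @ $20.90 + 145 @ $19.00 + 48 @ $18.90 = $4,184.70
Dec 15, 317 sold [FIFO — oldest first]: 62 @ $18.90 + 151 @ $22.20 + 104 @ $21.60 = $6,770.40
Total COGS = $4,001.30 + $4,184.70 + $6,770.40 = $14,956.40
Ending inventory: 108 @ $21.60 = $2,332.80
Check: goods available $17,289.20 = COGS $14,956.40 + ending $2,332.80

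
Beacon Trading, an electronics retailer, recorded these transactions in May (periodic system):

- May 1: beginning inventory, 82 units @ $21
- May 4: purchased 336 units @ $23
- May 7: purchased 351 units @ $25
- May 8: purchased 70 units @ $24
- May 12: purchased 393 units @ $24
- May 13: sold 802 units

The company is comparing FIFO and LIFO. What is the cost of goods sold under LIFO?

FIFO COGS: 82 @ $21 + 336 @ $23 + 351 @ $25 + 33 @ $24 = $19,017
LIFO COGS: 393 @ $24 + 70 @ $24 + 339 @ $25 = $19,587

COGS = $19,587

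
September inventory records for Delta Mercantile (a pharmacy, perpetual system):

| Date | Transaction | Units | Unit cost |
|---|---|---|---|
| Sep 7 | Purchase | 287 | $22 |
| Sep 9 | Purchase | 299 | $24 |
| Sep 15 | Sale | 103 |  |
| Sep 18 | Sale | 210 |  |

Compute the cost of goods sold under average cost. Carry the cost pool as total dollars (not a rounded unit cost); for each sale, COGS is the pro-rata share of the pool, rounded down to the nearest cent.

After Sep 7: 287 on hand, pool $6,314.00 (≈ $22.0000 each)
After Sep 9: 586 on hand, pool $13,490.00 (≈ $23.0205 each)
Sep 15, sell 103: 103/586 × $13,490.00 → $2,371.10
Sep 18, sell 210: 210/483 × $11,118.90 → $4,834.30
Total COGS = $2,371.10 + $4,834.30 = $7,205.40
Ending inventory (cost pool remaining) = $6,284.60

COGS = $7,205.40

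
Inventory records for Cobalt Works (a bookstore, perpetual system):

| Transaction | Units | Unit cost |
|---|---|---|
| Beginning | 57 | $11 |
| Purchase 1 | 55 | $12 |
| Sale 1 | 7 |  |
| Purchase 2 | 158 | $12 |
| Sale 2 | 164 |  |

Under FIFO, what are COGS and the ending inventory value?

Sale 1 (7) [FIFO — oldest first]: 7 @ $11 = $77
Sale 2 (164) [FIFO — oldest first]: 50 @ $11 + 55 @ $12 + 59 @ $12 = $1,918
Total COGS = $77 + $1,918 = $1,995
Ending inventory: 99 @ $12 = $1,188
Check: goods available $3,183 = COGS $1,995 + ending $1,188

COGS = $1,995; ending inventory = $1,188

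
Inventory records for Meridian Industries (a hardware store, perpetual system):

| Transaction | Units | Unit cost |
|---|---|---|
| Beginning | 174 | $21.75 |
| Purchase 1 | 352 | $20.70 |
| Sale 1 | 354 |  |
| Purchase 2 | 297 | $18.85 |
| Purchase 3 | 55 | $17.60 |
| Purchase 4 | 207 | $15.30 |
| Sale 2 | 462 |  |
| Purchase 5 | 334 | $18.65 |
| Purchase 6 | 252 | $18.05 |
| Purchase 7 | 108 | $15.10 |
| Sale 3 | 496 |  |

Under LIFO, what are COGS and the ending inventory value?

Sale 1 (354) [LIFO — newest first]: 352 @ $20.70 + 2 @ $21.75 = $7,329.90
Sale 2 (462) [LIFO — newest first]: 207 @ $15.30 + 55 @ $17.60 + 200 @ $18.85 = $7,905.10
Sale 3 (496) [LIFO — newest first]: 108 @ $15.10 + 252 @ $18.05 + 136 @ $18.65 = $8,715.80
Total COGS = $7,329.90 + $7,905.10 + $8,715.80 = $23,950.80
Ending inventory: 172 @ $21.75 + 97 @ $18.85 + 198 @ $18.65 = $9,262.15
Check: goods available $33,212.95 = COGS $23,950.80 + ending $9,262.15

COGS = $23,950.80; ending inventory = $9,262.15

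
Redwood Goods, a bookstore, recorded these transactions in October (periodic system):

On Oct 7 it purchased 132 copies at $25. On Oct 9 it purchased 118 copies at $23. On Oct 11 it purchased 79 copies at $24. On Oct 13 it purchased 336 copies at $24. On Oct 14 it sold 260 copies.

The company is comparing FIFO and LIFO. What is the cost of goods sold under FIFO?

COGS = $6,254

FIFO COGS: 132 @ $25 + 118 @ $23 + 10 @ $24 = $6,254
LIFO COGS: 260 @ $24 = $6,240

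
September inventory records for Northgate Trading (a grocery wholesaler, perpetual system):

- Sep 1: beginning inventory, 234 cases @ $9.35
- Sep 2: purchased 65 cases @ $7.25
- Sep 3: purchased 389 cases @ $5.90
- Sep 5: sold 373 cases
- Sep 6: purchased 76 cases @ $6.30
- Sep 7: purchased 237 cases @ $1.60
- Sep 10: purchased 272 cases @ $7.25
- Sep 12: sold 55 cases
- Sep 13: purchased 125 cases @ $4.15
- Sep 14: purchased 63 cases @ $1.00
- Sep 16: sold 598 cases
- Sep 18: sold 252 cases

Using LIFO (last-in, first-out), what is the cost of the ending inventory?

Sep 5, 373 sold [LIFO — newest first]: 373 @ $5.90 = $2,200.70
Sep 12, 55 sold [LIFO — newest first]: 55 @ $7.25 = $398.75
Sep 16, 598 sold [LIFO — newest first]: 63 @ $1.00 + 125 @ $4.15 + 217 @ $7.25 + 193 @ $1.60 = $2,463.80
Sep 18, 252 sold [LIFO — newest first]: 44 @ $1.60 + 76 @ $6.30 + 16 @ $5.90 + 65 @ $7.25 + 51 @ $9.35 = $1,591.70
Total COGS = $2,200.70 + $398.75 + $2,463.80 + $1,591.70 = $6,654.95
Ending inventory: 183 @ $9.35 = $1,711.05
Check: goods available $8,366.00 = COGS $6,654.95 + ending $1,711.05

Ending inventory = $1,711.05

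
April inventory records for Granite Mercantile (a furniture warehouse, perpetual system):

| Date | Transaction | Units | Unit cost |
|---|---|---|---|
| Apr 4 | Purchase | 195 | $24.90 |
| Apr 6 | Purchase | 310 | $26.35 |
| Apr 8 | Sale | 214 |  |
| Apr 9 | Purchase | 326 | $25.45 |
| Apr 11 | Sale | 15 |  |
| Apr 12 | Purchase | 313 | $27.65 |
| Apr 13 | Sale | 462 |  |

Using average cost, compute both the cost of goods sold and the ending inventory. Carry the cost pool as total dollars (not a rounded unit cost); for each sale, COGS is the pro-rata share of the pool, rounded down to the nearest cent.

After Apr 4: 195 on hand, pool $4,855.50 (≈ $24.9000 each)
After Apr 6: 505 on hand, pool $13,024.00 (≈ $25.7901 each)
Apr 8, sell 214: 214/505 × $13,024.00 → $5,519.08
After Apr 9: 617 on hand, pool $15,801.62 (≈ $25.6104 each)
Apr 11, sell 15: 15/617 × $15,801.62 → $384.15
After Apr 12: 915 on hand, pool $24,071.92 (≈ $26.3081 each)
Apr 13, sell 462: 462/915 × $24,071.92 → $12,154.34
Total COGS = $5,519.08 + $384.15 + $12,154.34 = $18,057.57
Ending inventory (cost pool remaining) = $11,917.58

COGS = $18,057.57; ending inventory = $11,917.58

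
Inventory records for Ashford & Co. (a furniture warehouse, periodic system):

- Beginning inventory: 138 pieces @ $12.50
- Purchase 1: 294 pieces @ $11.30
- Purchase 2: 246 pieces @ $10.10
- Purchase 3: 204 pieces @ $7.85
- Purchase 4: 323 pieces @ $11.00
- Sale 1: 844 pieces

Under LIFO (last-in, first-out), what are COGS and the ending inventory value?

COGS = $8,441.30; ending inventory = $4,244.90

Sale 1 (844) [LIFO — newest first]: 323 @ $11.00 + 204 @ $7.85 + 246 @ $10.10 + 71 @ $11.30 = $8,441.30
Ending inventory: 138 @ $12.50 + 223 @ $11.30 = $4,244.90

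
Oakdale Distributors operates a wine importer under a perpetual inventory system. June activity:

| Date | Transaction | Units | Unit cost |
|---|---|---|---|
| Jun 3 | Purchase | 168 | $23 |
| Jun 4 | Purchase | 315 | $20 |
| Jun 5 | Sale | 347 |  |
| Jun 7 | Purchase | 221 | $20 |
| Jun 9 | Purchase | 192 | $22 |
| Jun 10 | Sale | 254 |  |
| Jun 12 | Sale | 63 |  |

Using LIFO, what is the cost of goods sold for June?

Jun 5, 347 sold [LIFO — newest first]: 315 @ $20 + 32 @ $23 = $7,036
Jun 10, 254 sold [LIFO — newest first]: 192 @ $22 + 62 @ $20 = $5,464
Jun 12, 63 sold [LIFO — newest first]: 63 @ $20 = $1,260
Total COGS = $7,036 + $5,464 + $1,260 = $13,760
Ending inventory: 136 @ $23 + 96 @ $20 = $5,048

COGS = $13,760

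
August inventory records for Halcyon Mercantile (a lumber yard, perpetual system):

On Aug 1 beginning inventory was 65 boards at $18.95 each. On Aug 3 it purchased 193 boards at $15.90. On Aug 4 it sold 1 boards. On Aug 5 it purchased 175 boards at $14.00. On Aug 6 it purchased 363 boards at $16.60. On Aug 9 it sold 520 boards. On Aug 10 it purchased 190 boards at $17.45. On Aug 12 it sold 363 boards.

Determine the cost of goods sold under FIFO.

COGS = $14,311.85

Aug 4, 1 sold [FIFO — oldest first]: 1 @ $18.95 = $18.95
Aug 9, 520 sold [FIFO — oldest first]: 64 @ $18.95 + 193 @ $15.90 + 175 @ $14.00 + 88 @ $16.60 = $8,192.30
Aug 12, 363 sold [FIFO — oldest first]: 275 @ $16.60 + 88 @ $17.45 = $6,100.60
Total COGS = $18.95 + $8,192.30 + $6,100.60 = $14,311.85
Ending inventory: 102 @ $17.45 = $1,779.90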